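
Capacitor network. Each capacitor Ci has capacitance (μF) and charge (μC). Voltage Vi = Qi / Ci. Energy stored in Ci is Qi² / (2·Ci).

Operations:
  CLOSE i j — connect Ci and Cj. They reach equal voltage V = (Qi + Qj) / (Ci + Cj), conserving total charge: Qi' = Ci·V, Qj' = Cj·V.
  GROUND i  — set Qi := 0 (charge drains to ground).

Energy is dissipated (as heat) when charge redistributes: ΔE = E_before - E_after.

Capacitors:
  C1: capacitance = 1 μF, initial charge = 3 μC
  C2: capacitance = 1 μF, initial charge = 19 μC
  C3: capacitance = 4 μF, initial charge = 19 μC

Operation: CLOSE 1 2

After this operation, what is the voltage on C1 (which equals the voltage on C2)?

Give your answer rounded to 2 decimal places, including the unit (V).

Answer: 11.00 V

Derivation:
Initial: C1(1μF, Q=3μC, V=3.00V), C2(1μF, Q=19μC, V=19.00V), C3(4μF, Q=19μC, V=4.75V)
Op 1: CLOSE 1-2: Q_total=22.00, C_total=2.00, V=11.00; Q1=11.00, Q2=11.00; dissipated=64.000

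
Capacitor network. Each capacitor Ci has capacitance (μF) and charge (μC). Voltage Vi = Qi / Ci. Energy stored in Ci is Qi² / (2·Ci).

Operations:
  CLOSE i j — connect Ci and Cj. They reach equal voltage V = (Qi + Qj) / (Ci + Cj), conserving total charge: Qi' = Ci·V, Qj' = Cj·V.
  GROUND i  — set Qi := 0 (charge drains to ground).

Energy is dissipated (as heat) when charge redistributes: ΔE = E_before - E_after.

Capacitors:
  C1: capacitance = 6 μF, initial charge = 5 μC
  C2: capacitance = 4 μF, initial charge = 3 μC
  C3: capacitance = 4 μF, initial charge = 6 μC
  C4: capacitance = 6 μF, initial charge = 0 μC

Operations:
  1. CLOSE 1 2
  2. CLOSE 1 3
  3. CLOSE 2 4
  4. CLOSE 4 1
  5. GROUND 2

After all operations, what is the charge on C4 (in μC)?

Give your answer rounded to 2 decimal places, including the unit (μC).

Answer: 4.20 μC

Derivation:
Initial: C1(6μF, Q=5μC, V=0.83V), C2(4μF, Q=3μC, V=0.75V), C3(4μF, Q=6μC, V=1.50V), C4(6μF, Q=0μC, V=0.00V)
Op 1: CLOSE 1-2: Q_total=8.00, C_total=10.00, V=0.80; Q1=4.80, Q2=3.20; dissipated=0.008
Op 2: CLOSE 1-3: Q_total=10.80, C_total=10.00, V=1.08; Q1=6.48, Q3=4.32; dissipated=0.588
Op 3: CLOSE 2-4: Q_total=3.20, C_total=10.00, V=0.32; Q2=1.28, Q4=1.92; dissipated=0.768
Op 4: CLOSE 4-1: Q_total=8.40, C_total=12.00, V=0.70; Q4=4.20, Q1=4.20; dissipated=0.866
Op 5: GROUND 2: Q2=0; energy lost=0.205
Final charges: Q1=4.20, Q2=0.00, Q3=4.32, Q4=4.20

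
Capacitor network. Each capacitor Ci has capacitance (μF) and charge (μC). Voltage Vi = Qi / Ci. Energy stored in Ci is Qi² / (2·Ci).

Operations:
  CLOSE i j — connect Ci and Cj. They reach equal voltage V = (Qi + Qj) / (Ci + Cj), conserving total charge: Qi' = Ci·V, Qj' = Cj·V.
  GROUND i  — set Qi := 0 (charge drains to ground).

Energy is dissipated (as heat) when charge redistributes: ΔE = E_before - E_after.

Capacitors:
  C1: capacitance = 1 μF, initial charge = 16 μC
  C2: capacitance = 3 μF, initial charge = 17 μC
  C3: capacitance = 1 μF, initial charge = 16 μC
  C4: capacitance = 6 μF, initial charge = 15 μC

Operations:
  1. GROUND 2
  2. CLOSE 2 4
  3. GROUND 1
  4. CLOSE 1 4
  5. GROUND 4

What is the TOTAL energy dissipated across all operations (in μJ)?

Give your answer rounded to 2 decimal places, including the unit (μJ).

Answer: 189.73 μJ

Derivation:
Initial: C1(1μF, Q=16μC, V=16.00V), C2(3μF, Q=17μC, V=5.67V), C3(1μF, Q=16μC, V=16.00V), C4(6μF, Q=15μC, V=2.50V)
Op 1: GROUND 2: Q2=0; energy lost=48.167
Op 2: CLOSE 2-4: Q_total=15.00, C_total=9.00, V=1.67; Q2=5.00, Q4=10.00; dissipated=6.250
Op 3: GROUND 1: Q1=0; energy lost=128.000
Op 4: CLOSE 1-4: Q_total=10.00, C_total=7.00, V=1.43; Q1=1.43, Q4=8.57; dissipated=1.190
Op 5: GROUND 4: Q4=0; energy lost=6.122
Total dissipated: 189.730 μJ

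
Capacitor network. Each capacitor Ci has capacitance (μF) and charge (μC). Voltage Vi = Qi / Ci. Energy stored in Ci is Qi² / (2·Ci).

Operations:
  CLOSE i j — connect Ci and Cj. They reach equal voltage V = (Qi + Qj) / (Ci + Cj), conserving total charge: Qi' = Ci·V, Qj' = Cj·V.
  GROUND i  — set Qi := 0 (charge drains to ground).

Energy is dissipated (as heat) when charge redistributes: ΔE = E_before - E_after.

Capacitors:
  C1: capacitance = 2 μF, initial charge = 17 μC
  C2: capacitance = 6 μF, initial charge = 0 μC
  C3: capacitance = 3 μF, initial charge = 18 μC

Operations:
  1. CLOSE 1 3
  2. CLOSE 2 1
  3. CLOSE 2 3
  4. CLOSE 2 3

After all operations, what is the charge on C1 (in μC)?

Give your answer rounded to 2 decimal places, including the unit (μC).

Initial: C1(2μF, Q=17μC, V=8.50V), C2(6μF, Q=0μC, V=0.00V), C3(3μF, Q=18μC, V=6.00V)
Op 1: CLOSE 1-3: Q_total=35.00, C_total=5.00, V=7.00; Q1=14.00, Q3=21.00; dissipated=3.750
Op 2: CLOSE 2-1: Q_total=14.00, C_total=8.00, V=1.75; Q2=10.50, Q1=3.50; dissipated=36.750
Op 3: CLOSE 2-3: Q_total=31.50, C_total=9.00, V=3.50; Q2=21.00, Q3=10.50; dissipated=27.562
Op 4: CLOSE 2-3: Q_total=31.50, C_total=9.00, V=3.50; Q2=21.00, Q3=10.50; dissipated=0.000
Final charges: Q1=3.50, Q2=21.00, Q3=10.50

Answer: 3.50 μC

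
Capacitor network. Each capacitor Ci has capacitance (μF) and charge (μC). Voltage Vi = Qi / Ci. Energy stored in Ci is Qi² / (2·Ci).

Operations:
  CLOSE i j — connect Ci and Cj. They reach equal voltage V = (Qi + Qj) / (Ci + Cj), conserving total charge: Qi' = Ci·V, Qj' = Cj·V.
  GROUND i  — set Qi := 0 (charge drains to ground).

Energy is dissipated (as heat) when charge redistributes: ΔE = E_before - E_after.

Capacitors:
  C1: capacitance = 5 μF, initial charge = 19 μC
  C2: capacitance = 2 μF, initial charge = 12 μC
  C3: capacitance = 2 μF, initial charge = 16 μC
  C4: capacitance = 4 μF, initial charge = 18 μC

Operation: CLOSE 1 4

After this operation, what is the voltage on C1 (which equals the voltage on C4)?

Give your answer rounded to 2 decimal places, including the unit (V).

Answer: 4.11 V

Derivation:
Initial: C1(5μF, Q=19μC, V=3.80V), C2(2μF, Q=12μC, V=6.00V), C3(2μF, Q=16μC, V=8.00V), C4(4μF, Q=18μC, V=4.50V)
Op 1: CLOSE 1-4: Q_total=37.00, C_total=9.00, V=4.11; Q1=20.56, Q4=16.44; dissipated=0.544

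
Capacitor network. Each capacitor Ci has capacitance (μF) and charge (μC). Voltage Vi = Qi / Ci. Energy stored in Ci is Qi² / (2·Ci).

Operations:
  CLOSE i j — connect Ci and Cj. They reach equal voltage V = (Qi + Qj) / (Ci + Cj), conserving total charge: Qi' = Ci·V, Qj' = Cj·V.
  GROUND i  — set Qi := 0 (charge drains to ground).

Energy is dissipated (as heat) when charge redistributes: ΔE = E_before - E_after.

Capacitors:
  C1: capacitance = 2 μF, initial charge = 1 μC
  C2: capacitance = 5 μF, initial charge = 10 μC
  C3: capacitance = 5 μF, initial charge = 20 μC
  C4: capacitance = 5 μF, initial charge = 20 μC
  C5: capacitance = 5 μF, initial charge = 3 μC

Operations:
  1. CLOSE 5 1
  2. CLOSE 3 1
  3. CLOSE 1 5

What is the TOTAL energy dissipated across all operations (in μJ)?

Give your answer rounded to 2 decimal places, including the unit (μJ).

Answer: 12.69 μJ

Derivation:
Initial: C1(2μF, Q=1μC, V=0.50V), C2(5μF, Q=10μC, V=2.00V), C3(5μF, Q=20μC, V=4.00V), C4(5μF, Q=20μC, V=4.00V), C5(5μF, Q=3μC, V=0.60V)
Op 1: CLOSE 5-1: Q_total=4.00, C_total=7.00, V=0.57; Q5=2.86, Q1=1.14; dissipated=0.007
Op 2: CLOSE 3-1: Q_total=21.14, C_total=7.00, V=3.02; Q3=15.10, Q1=6.04; dissipated=8.397
Op 3: CLOSE 1-5: Q_total=8.90, C_total=7.00, V=1.27; Q1=2.54, Q5=6.36; dissipated=4.284
Total dissipated: 12.688 μJ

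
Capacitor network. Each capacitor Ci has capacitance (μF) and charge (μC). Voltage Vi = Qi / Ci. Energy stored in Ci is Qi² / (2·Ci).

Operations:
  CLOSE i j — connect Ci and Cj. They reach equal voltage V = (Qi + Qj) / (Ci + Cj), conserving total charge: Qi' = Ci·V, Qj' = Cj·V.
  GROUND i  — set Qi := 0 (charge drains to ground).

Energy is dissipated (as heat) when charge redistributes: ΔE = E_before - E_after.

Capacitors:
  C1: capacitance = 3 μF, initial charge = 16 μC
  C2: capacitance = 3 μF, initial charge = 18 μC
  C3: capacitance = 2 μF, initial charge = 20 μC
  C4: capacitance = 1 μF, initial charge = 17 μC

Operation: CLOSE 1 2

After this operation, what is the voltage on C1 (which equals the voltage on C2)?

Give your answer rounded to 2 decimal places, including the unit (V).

Initial: C1(3μF, Q=16μC, V=5.33V), C2(3μF, Q=18μC, V=6.00V), C3(2μF, Q=20μC, V=10.00V), C4(1μF, Q=17μC, V=17.00V)
Op 1: CLOSE 1-2: Q_total=34.00, C_total=6.00, V=5.67; Q1=17.00, Q2=17.00; dissipated=0.333

Answer: 5.67 V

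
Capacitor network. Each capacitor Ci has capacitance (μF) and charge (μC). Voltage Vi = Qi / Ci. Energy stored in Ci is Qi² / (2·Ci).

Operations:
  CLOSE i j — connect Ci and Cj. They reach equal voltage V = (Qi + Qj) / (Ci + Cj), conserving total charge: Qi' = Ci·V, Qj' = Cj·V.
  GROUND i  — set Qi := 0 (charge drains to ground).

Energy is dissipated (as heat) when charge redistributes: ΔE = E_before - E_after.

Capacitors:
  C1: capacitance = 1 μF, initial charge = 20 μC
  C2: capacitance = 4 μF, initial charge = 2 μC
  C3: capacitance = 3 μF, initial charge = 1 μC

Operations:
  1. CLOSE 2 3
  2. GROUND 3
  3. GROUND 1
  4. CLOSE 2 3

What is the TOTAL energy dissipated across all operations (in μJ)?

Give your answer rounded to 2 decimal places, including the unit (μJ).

Initial: C1(1μF, Q=20μC, V=20.00V), C2(4μF, Q=2μC, V=0.50V), C3(3μF, Q=1μC, V=0.33V)
Op 1: CLOSE 2-3: Q_total=3.00, C_total=7.00, V=0.43; Q2=1.71, Q3=1.29; dissipated=0.024
Op 2: GROUND 3: Q3=0; energy lost=0.276
Op 3: GROUND 1: Q1=0; energy lost=200.000
Op 4: CLOSE 2-3: Q_total=1.71, C_total=7.00, V=0.24; Q2=0.98, Q3=0.73; dissipated=0.157
Total dissipated: 200.457 μJ

Answer: 200.46 μJ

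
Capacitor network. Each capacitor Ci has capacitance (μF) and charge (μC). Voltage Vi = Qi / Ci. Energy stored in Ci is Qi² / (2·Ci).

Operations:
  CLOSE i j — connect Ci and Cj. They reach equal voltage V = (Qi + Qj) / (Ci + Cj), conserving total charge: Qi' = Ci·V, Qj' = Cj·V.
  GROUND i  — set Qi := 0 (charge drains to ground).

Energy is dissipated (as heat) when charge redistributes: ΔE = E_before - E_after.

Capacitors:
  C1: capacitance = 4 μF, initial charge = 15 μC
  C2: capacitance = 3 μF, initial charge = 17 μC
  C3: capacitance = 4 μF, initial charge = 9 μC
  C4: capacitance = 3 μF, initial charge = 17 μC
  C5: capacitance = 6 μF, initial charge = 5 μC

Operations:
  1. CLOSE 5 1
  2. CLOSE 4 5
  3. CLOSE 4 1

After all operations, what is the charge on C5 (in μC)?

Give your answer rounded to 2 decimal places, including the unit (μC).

Answer: 19.33 μC

Derivation:
Initial: C1(4μF, Q=15μC, V=3.75V), C2(3μF, Q=17μC, V=5.67V), C3(4μF, Q=9μC, V=2.25V), C4(3μF, Q=17μC, V=5.67V), C5(6μF, Q=5μC, V=0.83V)
Op 1: CLOSE 5-1: Q_total=20.00, C_total=10.00, V=2.00; Q5=12.00, Q1=8.00; dissipated=10.208
Op 2: CLOSE 4-5: Q_total=29.00, C_total=9.00, V=3.22; Q4=9.67, Q5=19.33; dissipated=13.444
Op 3: CLOSE 4-1: Q_total=17.67, C_total=7.00, V=2.52; Q4=7.57, Q1=10.10; dissipated=1.280
Final charges: Q1=10.10, Q2=17.00, Q3=9.00, Q4=7.57, Q5=19.33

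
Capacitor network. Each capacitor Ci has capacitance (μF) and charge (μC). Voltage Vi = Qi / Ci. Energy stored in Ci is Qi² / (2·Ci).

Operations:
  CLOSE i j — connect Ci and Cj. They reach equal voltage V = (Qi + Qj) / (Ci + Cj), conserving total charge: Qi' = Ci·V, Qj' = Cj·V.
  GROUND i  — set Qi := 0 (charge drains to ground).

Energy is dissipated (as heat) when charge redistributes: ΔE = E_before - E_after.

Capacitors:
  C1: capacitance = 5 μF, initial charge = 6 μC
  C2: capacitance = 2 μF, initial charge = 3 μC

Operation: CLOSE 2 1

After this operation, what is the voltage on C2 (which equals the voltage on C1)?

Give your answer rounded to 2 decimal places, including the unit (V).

Initial: C1(5μF, Q=6μC, V=1.20V), C2(2μF, Q=3μC, V=1.50V)
Op 1: CLOSE 2-1: Q_total=9.00, C_total=7.00, V=1.29; Q2=2.57, Q1=6.43; dissipated=0.064

Answer: 1.29 V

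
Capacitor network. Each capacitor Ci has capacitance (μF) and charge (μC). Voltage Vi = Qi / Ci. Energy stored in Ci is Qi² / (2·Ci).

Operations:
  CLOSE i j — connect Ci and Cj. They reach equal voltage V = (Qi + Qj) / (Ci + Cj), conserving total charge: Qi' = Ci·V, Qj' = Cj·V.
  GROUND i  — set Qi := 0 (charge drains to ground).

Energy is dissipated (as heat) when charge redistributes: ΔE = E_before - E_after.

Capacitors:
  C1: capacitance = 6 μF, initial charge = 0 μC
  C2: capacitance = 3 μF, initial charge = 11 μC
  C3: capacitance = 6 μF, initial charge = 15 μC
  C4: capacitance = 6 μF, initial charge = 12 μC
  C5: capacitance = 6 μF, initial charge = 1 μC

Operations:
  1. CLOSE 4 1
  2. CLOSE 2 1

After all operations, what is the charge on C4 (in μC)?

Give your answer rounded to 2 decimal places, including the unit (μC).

Answer: 6.00 μC

Derivation:
Initial: C1(6μF, Q=0μC, V=0.00V), C2(3μF, Q=11μC, V=3.67V), C3(6μF, Q=15μC, V=2.50V), C4(6μF, Q=12μC, V=2.00V), C5(6μF, Q=1μC, V=0.17V)
Op 1: CLOSE 4-1: Q_total=12.00, C_total=12.00, V=1.00; Q4=6.00, Q1=6.00; dissipated=6.000
Op 2: CLOSE 2-1: Q_total=17.00, C_total=9.00, V=1.89; Q2=5.67, Q1=11.33; dissipated=7.111
Final charges: Q1=11.33, Q2=5.67, Q3=15.00, Q4=6.00, Q5=1.00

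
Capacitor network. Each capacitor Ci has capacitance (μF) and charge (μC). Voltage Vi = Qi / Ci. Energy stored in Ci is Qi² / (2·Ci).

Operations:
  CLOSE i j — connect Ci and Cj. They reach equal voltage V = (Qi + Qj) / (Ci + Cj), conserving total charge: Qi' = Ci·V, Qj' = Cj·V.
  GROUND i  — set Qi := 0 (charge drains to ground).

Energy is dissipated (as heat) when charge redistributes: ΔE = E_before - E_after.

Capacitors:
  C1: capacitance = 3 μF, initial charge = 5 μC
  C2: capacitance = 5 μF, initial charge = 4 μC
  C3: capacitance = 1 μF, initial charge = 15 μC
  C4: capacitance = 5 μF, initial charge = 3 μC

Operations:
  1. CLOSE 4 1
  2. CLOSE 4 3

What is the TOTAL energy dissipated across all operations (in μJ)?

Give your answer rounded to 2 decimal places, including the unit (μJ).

Answer: 82.73 μJ

Derivation:
Initial: C1(3μF, Q=5μC, V=1.67V), C2(5μF, Q=4μC, V=0.80V), C3(1μF, Q=15μC, V=15.00V), C4(5μF, Q=3μC, V=0.60V)
Op 1: CLOSE 4-1: Q_total=8.00, C_total=8.00, V=1.00; Q4=5.00, Q1=3.00; dissipated=1.067
Op 2: CLOSE 4-3: Q_total=20.00, C_total=6.00, V=3.33; Q4=16.67, Q3=3.33; dissipated=81.667
Total dissipated: 82.733 μJ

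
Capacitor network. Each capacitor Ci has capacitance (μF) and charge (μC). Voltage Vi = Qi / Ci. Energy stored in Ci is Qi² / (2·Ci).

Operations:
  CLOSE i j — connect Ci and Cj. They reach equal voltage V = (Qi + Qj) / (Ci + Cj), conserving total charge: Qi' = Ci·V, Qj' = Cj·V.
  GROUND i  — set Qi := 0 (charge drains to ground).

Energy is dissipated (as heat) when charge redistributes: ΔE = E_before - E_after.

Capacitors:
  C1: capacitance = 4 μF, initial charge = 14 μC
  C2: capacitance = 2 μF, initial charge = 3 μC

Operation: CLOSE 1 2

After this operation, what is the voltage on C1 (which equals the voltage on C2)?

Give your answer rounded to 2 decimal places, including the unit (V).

Initial: C1(4μF, Q=14μC, V=3.50V), C2(2μF, Q=3μC, V=1.50V)
Op 1: CLOSE 1-2: Q_total=17.00, C_total=6.00, V=2.83; Q1=11.33, Q2=5.67; dissipated=2.667

Answer: 2.83 V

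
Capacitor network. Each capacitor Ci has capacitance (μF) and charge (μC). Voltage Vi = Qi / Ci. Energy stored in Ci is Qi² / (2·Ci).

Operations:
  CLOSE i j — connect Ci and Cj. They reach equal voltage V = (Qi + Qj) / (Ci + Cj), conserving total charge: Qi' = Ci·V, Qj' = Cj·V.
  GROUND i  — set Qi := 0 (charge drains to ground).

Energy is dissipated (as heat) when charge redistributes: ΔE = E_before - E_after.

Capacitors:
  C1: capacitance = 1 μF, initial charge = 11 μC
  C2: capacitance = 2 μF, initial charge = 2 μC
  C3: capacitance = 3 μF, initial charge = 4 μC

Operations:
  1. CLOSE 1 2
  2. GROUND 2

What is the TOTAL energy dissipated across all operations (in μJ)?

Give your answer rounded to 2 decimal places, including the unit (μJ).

Initial: C1(1μF, Q=11μC, V=11.00V), C2(2μF, Q=2μC, V=1.00V), C3(3μF, Q=4μC, V=1.33V)
Op 1: CLOSE 1-2: Q_total=13.00, C_total=3.00, V=4.33; Q1=4.33, Q2=8.67; dissipated=33.333
Op 2: GROUND 2: Q2=0; energy lost=18.778
Total dissipated: 52.111 μJ

Answer: 52.11 μJ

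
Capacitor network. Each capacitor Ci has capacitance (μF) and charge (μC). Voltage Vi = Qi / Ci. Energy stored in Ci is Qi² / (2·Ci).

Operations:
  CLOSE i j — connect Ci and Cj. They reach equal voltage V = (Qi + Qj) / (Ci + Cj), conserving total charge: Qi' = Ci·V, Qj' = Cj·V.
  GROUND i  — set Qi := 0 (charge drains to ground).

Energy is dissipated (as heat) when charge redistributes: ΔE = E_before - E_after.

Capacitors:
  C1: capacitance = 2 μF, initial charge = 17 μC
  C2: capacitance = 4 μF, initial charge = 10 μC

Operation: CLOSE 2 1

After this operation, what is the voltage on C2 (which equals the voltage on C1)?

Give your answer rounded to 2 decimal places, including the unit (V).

Answer: 4.50 V

Derivation:
Initial: C1(2μF, Q=17μC, V=8.50V), C2(4μF, Q=10μC, V=2.50V)
Op 1: CLOSE 2-1: Q_total=27.00, C_total=6.00, V=4.50; Q2=18.00, Q1=9.00; dissipated=24.000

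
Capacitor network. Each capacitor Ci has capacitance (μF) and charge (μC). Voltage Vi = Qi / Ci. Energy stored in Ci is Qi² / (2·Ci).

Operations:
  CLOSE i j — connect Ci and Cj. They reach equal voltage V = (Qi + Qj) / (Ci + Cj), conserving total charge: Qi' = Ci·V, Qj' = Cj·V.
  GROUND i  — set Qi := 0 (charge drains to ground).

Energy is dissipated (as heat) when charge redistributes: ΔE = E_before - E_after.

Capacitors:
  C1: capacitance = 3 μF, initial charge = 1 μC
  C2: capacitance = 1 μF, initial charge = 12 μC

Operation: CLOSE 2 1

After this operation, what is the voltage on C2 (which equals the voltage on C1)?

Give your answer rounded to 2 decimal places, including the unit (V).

Answer: 3.25 V

Derivation:
Initial: C1(3μF, Q=1μC, V=0.33V), C2(1μF, Q=12μC, V=12.00V)
Op 1: CLOSE 2-1: Q_total=13.00, C_total=4.00, V=3.25; Q2=3.25, Q1=9.75; dissipated=51.042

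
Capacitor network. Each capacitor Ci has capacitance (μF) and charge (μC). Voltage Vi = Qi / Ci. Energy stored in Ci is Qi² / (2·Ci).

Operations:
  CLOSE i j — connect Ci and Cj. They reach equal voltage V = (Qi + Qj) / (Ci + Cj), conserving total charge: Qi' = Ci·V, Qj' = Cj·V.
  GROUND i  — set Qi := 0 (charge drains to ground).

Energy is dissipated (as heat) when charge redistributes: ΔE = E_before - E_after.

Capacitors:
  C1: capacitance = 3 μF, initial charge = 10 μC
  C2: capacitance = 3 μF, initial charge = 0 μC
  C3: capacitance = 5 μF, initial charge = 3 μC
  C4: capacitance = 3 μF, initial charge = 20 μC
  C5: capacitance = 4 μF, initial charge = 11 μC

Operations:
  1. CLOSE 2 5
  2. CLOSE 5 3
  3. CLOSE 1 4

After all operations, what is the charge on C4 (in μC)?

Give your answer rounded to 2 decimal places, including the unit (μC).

Initial: C1(3μF, Q=10μC, V=3.33V), C2(3μF, Q=0μC, V=0.00V), C3(5μF, Q=3μC, V=0.60V), C4(3μF, Q=20μC, V=6.67V), C5(4μF, Q=11μC, V=2.75V)
Op 1: CLOSE 2-5: Q_total=11.00, C_total=7.00, V=1.57; Q2=4.71, Q5=6.29; dissipated=6.482
Op 2: CLOSE 5-3: Q_total=9.29, C_total=9.00, V=1.03; Q5=4.13, Q3=5.16; dissipated=1.049
Op 3: CLOSE 1-4: Q_total=30.00, C_total=6.00, V=5.00; Q1=15.00, Q4=15.00; dissipated=8.333
Final charges: Q1=15.00, Q2=4.71, Q3=5.16, Q4=15.00, Q5=4.13

Answer: 15.00 μC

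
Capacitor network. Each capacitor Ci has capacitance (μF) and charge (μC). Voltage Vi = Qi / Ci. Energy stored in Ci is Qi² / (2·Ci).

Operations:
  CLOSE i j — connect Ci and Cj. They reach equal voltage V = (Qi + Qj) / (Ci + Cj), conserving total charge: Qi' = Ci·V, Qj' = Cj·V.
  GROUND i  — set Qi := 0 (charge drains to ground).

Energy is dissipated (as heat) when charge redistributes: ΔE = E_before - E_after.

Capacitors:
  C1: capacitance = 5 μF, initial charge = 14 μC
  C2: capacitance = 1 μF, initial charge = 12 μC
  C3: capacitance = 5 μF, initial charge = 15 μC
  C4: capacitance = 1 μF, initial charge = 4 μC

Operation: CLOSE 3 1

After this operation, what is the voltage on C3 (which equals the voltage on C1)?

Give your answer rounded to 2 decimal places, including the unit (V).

Initial: C1(5μF, Q=14μC, V=2.80V), C2(1μF, Q=12μC, V=12.00V), C3(5μF, Q=15μC, V=3.00V), C4(1μF, Q=4μC, V=4.00V)
Op 1: CLOSE 3-1: Q_total=29.00, C_total=10.00, V=2.90; Q3=14.50, Q1=14.50; dissipated=0.050

Answer: 2.90 V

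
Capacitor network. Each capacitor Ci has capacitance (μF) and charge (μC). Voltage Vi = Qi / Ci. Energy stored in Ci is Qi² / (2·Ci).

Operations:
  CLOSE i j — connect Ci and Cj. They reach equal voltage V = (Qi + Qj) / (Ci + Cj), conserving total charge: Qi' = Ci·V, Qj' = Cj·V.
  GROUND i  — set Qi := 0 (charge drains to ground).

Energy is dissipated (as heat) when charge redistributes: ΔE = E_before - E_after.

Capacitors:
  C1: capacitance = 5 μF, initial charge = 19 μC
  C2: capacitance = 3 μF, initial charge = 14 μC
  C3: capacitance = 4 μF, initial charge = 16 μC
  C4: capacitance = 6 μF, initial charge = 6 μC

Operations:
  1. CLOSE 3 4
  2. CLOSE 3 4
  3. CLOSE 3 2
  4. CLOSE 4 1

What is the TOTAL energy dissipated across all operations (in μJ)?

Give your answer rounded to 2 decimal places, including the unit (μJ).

Answer: 19.51 μJ

Derivation:
Initial: C1(5μF, Q=19μC, V=3.80V), C2(3μF, Q=14μC, V=4.67V), C3(4μF, Q=16μC, V=4.00V), C4(6μF, Q=6μC, V=1.00V)
Op 1: CLOSE 3-4: Q_total=22.00, C_total=10.00, V=2.20; Q3=8.80, Q4=13.20; dissipated=10.800
Op 2: CLOSE 3-4: Q_total=22.00, C_total=10.00, V=2.20; Q3=8.80, Q4=13.20; dissipated=0.000
Op 3: CLOSE 3-2: Q_total=22.80, C_total=7.00, V=3.26; Q3=13.03, Q2=9.77; dissipated=5.215
Op 4: CLOSE 4-1: Q_total=32.20, C_total=11.00, V=2.93; Q4=17.56, Q1=14.64; dissipated=3.491
Total dissipated: 19.506 μJ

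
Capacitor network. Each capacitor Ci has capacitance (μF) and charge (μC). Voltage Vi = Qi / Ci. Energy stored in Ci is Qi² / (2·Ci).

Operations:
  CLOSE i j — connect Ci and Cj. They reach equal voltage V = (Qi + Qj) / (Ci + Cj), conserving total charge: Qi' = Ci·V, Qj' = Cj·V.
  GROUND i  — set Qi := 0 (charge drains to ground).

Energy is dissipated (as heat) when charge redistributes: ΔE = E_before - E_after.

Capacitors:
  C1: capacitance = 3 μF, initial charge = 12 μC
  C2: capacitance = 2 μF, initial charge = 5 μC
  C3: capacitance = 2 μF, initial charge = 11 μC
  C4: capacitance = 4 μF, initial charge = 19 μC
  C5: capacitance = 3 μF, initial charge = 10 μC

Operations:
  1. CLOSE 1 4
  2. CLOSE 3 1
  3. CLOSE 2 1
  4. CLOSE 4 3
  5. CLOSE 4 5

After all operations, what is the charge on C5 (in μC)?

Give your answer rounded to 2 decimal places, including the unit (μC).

Initial: C1(3μF, Q=12μC, V=4.00V), C2(2μF, Q=5μC, V=2.50V), C3(2μF, Q=11μC, V=5.50V), C4(4μF, Q=19μC, V=4.75V), C5(3μF, Q=10μC, V=3.33V)
Op 1: CLOSE 1-4: Q_total=31.00, C_total=7.00, V=4.43; Q1=13.29, Q4=17.71; dissipated=0.482
Op 2: CLOSE 3-1: Q_total=24.29, C_total=5.00, V=4.86; Q3=9.71, Q1=14.57; dissipated=0.689
Op 3: CLOSE 2-1: Q_total=19.57, C_total=5.00, V=3.91; Q2=7.83, Q1=11.74; dissipated=3.334
Op 4: CLOSE 4-3: Q_total=27.43, C_total=6.00, V=4.57; Q4=18.29, Q3=9.14; dissipated=0.122
Op 5: CLOSE 4-5: Q_total=28.29, C_total=7.00, V=4.04; Q4=16.16, Q5=12.12; dissipated=1.314
Final charges: Q1=11.74, Q2=7.83, Q3=9.14, Q4=16.16, Q5=12.12

Answer: 12.12 μC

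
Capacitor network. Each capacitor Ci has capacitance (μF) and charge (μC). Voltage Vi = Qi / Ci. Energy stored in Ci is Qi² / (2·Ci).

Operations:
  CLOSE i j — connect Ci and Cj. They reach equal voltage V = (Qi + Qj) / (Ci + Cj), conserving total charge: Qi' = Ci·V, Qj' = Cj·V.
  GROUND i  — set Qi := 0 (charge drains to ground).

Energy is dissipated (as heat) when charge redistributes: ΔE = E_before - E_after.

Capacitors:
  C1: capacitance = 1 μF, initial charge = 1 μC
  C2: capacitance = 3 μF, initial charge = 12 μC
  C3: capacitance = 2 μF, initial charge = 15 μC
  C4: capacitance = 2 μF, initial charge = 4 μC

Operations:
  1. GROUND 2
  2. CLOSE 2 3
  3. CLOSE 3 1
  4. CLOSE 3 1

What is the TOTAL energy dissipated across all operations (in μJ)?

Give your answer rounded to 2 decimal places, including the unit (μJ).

Answer: 59.08 μJ

Derivation:
Initial: C1(1μF, Q=1μC, V=1.00V), C2(3μF, Q=12μC, V=4.00V), C3(2μF, Q=15μC, V=7.50V), C4(2μF, Q=4μC, V=2.00V)
Op 1: GROUND 2: Q2=0; energy lost=24.000
Op 2: CLOSE 2-3: Q_total=15.00, C_total=5.00, V=3.00; Q2=9.00, Q3=6.00; dissipated=33.750
Op 3: CLOSE 3-1: Q_total=7.00, C_total=3.00, V=2.33; Q3=4.67, Q1=2.33; dissipated=1.333
Op 4: CLOSE 3-1: Q_total=7.00, C_total=3.00, V=2.33; Q3=4.67, Q1=2.33; dissipated=0.000
Total dissipated: 59.083 μJ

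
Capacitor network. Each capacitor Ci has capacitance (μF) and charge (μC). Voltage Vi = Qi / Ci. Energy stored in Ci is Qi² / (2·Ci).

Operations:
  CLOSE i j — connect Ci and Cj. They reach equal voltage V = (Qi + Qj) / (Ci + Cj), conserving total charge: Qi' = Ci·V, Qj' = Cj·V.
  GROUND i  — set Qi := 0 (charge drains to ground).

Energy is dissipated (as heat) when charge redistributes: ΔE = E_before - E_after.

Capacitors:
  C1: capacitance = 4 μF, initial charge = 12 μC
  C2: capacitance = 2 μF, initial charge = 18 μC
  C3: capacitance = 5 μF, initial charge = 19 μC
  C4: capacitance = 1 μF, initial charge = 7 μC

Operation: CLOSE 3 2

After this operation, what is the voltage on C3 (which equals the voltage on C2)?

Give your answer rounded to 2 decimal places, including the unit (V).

Initial: C1(4μF, Q=12μC, V=3.00V), C2(2μF, Q=18μC, V=9.00V), C3(5μF, Q=19μC, V=3.80V), C4(1μF, Q=7μC, V=7.00V)
Op 1: CLOSE 3-2: Q_total=37.00, C_total=7.00, V=5.29; Q3=26.43, Q2=10.57; dissipated=19.314

Answer: 5.29 V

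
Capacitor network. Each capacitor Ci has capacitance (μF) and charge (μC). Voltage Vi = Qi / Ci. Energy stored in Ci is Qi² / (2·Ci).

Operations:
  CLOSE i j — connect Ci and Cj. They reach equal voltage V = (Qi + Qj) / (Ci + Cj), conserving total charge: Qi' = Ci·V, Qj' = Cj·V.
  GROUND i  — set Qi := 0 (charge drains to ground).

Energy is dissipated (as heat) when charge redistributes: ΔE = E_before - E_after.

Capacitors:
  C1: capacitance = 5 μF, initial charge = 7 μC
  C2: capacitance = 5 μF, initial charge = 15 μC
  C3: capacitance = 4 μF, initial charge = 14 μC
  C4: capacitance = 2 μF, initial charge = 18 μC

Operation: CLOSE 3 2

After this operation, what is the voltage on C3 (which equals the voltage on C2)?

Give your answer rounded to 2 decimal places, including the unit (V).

Initial: C1(5μF, Q=7μC, V=1.40V), C2(5μF, Q=15μC, V=3.00V), C3(4μF, Q=14μC, V=3.50V), C4(2μF, Q=18μC, V=9.00V)
Op 1: CLOSE 3-2: Q_total=29.00, C_total=9.00, V=3.22; Q3=12.89, Q2=16.11; dissipated=0.278

Answer: 3.22 V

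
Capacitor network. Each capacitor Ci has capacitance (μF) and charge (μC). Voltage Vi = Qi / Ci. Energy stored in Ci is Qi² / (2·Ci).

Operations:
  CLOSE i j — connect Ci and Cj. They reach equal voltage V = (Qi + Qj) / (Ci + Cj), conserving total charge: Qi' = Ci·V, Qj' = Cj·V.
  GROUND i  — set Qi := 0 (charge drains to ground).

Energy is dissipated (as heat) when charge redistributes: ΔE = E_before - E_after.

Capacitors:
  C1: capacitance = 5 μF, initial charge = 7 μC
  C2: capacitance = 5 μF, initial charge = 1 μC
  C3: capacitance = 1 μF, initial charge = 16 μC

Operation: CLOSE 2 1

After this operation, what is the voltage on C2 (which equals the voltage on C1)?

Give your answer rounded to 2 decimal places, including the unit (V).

Answer: 0.80 V

Derivation:
Initial: C1(5μF, Q=7μC, V=1.40V), C2(5μF, Q=1μC, V=0.20V), C3(1μF, Q=16μC, V=16.00V)
Op 1: CLOSE 2-1: Q_total=8.00, C_total=10.00, V=0.80; Q2=4.00, Q1=4.00; dissipated=1.800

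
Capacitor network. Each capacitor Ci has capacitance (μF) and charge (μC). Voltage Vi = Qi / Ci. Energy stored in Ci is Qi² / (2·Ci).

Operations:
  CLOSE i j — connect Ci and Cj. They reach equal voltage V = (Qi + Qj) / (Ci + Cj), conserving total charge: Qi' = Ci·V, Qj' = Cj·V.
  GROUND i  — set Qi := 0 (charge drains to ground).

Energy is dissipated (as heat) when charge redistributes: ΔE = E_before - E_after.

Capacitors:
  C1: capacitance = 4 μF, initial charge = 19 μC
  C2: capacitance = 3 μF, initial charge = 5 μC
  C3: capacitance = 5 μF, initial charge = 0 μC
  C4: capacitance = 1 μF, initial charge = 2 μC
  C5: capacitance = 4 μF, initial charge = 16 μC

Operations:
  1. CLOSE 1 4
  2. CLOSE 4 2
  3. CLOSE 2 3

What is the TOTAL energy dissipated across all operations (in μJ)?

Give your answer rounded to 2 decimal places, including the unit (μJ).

Answer: 10.39 μJ

Derivation:
Initial: C1(4μF, Q=19μC, V=4.75V), C2(3μF, Q=5μC, V=1.67V), C3(5μF, Q=0μC, V=0.00V), C4(1μF, Q=2μC, V=2.00V), C5(4μF, Q=16μC, V=4.00V)
Op 1: CLOSE 1-4: Q_total=21.00, C_total=5.00, V=4.20; Q1=16.80, Q4=4.20; dissipated=3.025
Op 2: CLOSE 4-2: Q_total=9.20, C_total=4.00, V=2.30; Q4=2.30, Q2=6.90; dissipated=2.407
Op 3: CLOSE 2-3: Q_total=6.90, C_total=8.00, V=0.86; Q2=2.59, Q3=4.31; dissipated=4.959
Total dissipated: 10.391 μJ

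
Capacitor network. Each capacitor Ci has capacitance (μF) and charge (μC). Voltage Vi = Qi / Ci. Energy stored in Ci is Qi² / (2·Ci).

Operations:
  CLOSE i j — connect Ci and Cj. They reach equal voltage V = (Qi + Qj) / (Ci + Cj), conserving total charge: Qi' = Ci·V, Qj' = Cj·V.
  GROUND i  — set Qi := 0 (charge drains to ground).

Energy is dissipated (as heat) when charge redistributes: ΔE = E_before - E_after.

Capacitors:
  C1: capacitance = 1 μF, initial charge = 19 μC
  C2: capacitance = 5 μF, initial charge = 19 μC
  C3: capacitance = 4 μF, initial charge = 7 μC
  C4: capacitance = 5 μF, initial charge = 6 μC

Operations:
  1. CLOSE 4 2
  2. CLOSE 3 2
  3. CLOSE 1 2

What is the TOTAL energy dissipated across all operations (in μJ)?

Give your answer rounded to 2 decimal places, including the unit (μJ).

Answer: 127.14 μJ

Derivation:
Initial: C1(1μF, Q=19μC, V=19.00V), C2(5μF, Q=19μC, V=3.80V), C3(4μF, Q=7μC, V=1.75V), C4(5μF, Q=6μC, V=1.20V)
Op 1: CLOSE 4-2: Q_total=25.00, C_total=10.00, V=2.50; Q4=12.50, Q2=12.50; dissipated=8.450
Op 2: CLOSE 3-2: Q_total=19.50, C_total=9.00, V=2.17; Q3=8.67, Q2=10.83; dissipated=0.625
Op 3: CLOSE 1-2: Q_total=29.83, C_total=6.00, V=4.97; Q1=4.97, Q2=24.86; dissipated=118.067
Total dissipated: 127.142 μJ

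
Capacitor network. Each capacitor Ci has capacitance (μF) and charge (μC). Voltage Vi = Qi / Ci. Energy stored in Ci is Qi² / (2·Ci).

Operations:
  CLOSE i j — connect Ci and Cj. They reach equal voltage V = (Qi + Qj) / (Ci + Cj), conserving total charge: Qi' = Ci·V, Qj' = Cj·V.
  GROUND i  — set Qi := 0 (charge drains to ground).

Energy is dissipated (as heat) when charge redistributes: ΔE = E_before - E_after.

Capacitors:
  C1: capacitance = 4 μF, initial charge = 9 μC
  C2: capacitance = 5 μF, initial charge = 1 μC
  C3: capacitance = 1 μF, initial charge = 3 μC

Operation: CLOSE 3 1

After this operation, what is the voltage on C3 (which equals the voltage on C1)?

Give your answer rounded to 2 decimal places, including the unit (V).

Initial: C1(4μF, Q=9μC, V=2.25V), C2(5μF, Q=1μC, V=0.20V), C3(1μF, Q=3μC, V=3.00V)
Op 1: CLOSE 3-1: Q_total=12.00, C_total=5.00, V=2.40; Q3=2.40, Q1=9.60; dissipated=0.225

Answer: 2.40 V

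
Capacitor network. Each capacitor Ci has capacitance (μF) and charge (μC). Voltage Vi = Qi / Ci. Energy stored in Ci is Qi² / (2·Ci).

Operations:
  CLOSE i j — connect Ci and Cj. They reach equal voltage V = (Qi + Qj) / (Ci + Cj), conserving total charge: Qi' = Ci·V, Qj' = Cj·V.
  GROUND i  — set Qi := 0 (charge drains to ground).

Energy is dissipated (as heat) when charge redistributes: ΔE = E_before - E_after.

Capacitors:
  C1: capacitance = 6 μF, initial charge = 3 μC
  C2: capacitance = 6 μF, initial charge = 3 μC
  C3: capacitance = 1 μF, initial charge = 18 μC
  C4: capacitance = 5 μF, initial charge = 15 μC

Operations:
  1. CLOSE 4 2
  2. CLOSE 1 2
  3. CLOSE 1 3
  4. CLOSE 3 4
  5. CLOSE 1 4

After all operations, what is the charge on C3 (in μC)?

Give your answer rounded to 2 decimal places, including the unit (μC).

Answer: 1.94 μC

Derivation:
Initial: C1(6μF, Q=3μC, V=0.50V), C2(6μF, Q=3μC, V=0.50V), C3(1μF, Q=18μC, V=18.00V), C4(5μF, Q=15μC, V=3.00V)
Op 1: CLOSE 4-2: Q_total=18.00, C_total=11.00, V=1.64; Q4=8.18, Q2=9.82; dissipated=8.523
Op 2: CLOSE 1-2: Q_total=12.82, C_total=12.00, V=1.07; Q1=6.41, Q2=6.41; dissipated=1.937
Op 3: CLOSE 1-3: Q_total=24.41, C_total=7.00, V=3.49; Q1=20.92, Q3=3.49; dissipated=122.866
Op 4: CLOSE 3-4: Q_total=11.67, C_total=6.00, V=1.94; Q3=1.94, Q4=9.72; dissipated=1.427
Op 5: CLOSE 1-4: Q_total=30.65, C_total=11.00, V=2.79; Q1=16.72, Q4=13.93; dissipated=3.243
Final charges: Q1=16.72, Q2=6.41, Q3=1.94, Q4=13.93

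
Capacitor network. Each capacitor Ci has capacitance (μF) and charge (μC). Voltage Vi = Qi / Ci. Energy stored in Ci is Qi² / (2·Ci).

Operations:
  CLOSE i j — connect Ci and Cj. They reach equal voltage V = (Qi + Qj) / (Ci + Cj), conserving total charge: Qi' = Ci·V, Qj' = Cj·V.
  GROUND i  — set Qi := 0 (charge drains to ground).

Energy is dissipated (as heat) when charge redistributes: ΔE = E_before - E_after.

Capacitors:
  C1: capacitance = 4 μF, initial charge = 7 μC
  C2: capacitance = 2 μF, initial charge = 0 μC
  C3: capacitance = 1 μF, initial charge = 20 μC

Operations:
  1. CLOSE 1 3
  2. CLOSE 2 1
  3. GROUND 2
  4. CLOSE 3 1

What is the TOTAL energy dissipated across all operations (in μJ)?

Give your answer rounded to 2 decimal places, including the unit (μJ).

Answer: 166.92 μJ

Derivation:
Initial: C1(4μF, Q=7μC, V=1.75V), C2(2μF, Q=0μC, V=0.00V), C3(1μF, Q=20μC, V=20.00V)
Op 1: CLOSE 1-3: Q_total=27.00, C_total=5.00, V=5.40; Q1=21.60, Q3=5.40; dissipated=133.225
Op 2: CLOSE 2-1: Q_total=21.60, C_total=6.00, V=3.60; Q2=7.20, Q1=14.40; dissipated=19.440
Op 3: GROUND 2: Q2=0; energy lost=12.960
Op 4: CLOSE 3-1: Q_total=19.80, C_total=5.00, V=3.96; Q3=3.96, Q1=15.84; dissipated=1.296
Total dissipated: 166.921 μJ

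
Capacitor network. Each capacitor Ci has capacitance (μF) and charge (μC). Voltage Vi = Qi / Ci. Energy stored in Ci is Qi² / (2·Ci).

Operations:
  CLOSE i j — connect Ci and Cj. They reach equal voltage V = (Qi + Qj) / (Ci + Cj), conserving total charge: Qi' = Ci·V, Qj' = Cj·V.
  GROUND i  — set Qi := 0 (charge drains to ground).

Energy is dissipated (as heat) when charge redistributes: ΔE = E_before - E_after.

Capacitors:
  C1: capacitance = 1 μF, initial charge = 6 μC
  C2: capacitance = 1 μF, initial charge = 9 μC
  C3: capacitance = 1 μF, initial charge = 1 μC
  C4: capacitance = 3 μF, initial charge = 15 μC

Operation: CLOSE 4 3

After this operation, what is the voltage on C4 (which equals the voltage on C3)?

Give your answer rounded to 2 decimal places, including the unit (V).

Initial: C1(1μF, Q=6μC, V=6.00V), C2(1μF, Q=9μC, V=9.00V), C3(1μF, Q=1μC, V=1.00V), C4(3μF, Q=15μC, V=5.00V)
Op 1: CLOSE 4-3: Q_total=16.00, C_total=4.00, V=4.00; Q4=12.00, Q3=4.00; dissipated=6.000

Answer: 4.00 V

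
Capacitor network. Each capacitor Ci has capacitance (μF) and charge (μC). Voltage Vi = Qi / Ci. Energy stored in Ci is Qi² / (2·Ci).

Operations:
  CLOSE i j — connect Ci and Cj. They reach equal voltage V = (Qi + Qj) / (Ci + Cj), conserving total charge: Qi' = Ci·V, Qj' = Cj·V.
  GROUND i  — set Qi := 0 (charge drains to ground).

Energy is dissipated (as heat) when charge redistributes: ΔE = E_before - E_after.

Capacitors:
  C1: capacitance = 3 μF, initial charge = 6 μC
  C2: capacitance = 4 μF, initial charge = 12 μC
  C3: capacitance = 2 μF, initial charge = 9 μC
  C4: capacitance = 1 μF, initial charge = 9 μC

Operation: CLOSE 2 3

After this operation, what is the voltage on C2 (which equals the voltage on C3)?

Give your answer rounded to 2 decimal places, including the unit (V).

Answer: 3.50 V

Derivation:
Initial: C1(3μF, Q=6μC, V=2.00V), C2(4μF, Q=12μC, V=3.00V), C3(2μF, Q=9μC, V=4.50V), C4(1μF, Q=9μC, V=9.00V)
Op 1: CLOSE 2-3: Q_total=21.00, C_total=6.00, V=3.50; Q2=14.00, Q3=7.00; dissipated=1.500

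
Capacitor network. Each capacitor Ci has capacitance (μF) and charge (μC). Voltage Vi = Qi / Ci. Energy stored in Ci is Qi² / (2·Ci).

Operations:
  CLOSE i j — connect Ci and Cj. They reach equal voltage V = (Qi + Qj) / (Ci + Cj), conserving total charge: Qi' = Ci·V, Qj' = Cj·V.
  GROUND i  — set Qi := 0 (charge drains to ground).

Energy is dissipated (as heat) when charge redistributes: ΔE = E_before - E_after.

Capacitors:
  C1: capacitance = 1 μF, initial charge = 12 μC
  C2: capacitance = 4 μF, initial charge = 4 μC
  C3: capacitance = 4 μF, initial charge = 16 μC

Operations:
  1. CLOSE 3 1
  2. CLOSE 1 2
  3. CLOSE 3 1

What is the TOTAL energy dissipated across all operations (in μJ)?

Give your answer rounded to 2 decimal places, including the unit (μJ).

Answer: 39.48 μJ

Derivation:
Initial: C1(1μF, Q=12μC, V=12.00V), C2(4μF, Q=4μC, V=1.00V), C3(4μF, Q=16μC, V=4.00V)
Op 1: CLOSE 3-1: Q_total=28.00, C_total=5.00, V=5.60; Q3=22.40, Q1=5.60; dissipated=25.600
Op 2: CLOSE 1-2: Q_total=9.60, C_total=5.00, V=1.92; Q1=1.92, Q2=7.68; dissipated=8.464
Op 3: CLOSE 3-1: Q_total=24.32, C_total=5.00, V=4.86; Q3=19.46, Q1=4.86; dissipated=5.417
Total dissipated: 39.481 μJ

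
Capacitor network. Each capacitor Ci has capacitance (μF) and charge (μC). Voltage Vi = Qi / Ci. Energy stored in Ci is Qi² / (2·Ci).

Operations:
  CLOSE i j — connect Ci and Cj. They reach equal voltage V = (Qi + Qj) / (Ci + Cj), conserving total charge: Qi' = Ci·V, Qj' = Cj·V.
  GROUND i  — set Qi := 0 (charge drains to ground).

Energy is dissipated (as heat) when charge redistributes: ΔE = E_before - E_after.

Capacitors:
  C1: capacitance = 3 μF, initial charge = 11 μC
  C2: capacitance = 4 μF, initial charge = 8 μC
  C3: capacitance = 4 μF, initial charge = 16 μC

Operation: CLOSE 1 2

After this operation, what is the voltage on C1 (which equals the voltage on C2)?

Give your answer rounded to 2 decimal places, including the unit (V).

Answer: 2.71 V

Derivation:
Initial: C1(3μF, Q=11μC, V=3.67V), C2(4μF, Q=8μC, V=2.00V), C3(4μF, Q=16μC, V=4.00V)
Op 1: CLOSE 1-2: Q_total=19.00, C_total=7.00, V=2.71; Q1=8.14, Q2=10.86; dissipated=2.381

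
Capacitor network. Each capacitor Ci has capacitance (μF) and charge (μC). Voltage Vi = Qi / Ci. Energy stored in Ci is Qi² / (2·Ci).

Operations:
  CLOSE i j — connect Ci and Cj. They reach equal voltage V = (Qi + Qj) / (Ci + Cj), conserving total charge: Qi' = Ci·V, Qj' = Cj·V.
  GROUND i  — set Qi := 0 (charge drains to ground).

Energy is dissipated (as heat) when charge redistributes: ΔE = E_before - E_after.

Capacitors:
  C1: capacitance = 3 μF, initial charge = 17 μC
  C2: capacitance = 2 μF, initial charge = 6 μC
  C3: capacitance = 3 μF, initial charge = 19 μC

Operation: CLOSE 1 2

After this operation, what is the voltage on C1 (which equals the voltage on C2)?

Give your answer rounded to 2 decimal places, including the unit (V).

Answer: 4.60 V

Derivation:
Initial: C1(3μF, Q=17μC, V=5.67V), C2(2μF, Q=6μC, V=3.00V), C3(3μF, Q=19μC, V=6.33V)
Op 1: CLOSE 1-2: Q_total=23.00, C_total=5.00, V=4.60; Q1=13.80, Q2=9.20; dissipated=4.267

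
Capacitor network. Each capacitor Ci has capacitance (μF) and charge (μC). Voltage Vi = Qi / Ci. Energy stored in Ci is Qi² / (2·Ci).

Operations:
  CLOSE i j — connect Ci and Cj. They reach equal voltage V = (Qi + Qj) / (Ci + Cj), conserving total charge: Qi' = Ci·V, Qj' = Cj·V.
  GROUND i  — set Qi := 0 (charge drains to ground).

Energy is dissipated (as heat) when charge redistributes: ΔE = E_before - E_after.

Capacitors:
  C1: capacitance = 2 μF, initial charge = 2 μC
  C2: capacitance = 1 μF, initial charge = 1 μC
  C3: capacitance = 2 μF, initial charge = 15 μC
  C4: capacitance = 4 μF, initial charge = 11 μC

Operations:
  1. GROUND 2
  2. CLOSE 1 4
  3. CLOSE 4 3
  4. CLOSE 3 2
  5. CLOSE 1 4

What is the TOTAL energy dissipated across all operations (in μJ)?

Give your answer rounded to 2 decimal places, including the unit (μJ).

Answer: 28.80 μJ

Derivation:
Initial: C1(2μF, Q=2μC, V=1.00V), C2(1μF, Q=1μC, V=1.00V), C3(2μF, Q=15μC, V=7.50V), C4(4μF, Q=11μC, V=2.75V)
Op 1: GROUND 2: Q2=0; energy lost=0.500
Op 2: CLOSE 1-4: Q_total=13.00, C_total=6.00, V=2.17; Q1=4.33, Q4=8.67; dissipated=2.042
Op 3: CLOSE 4-3: Q_total=23.67, C_total=6.00, V=3.94; Q4=15.78, Q3=7.89; dissipated=18.963
Op 4: CLOSE 3-2: Q_total=7.89, C_total=3.00, V=2.63; Q3=5.26, Q2=2.63; dissipated=5.186
Op 5: CLOSE 1-4: Q_total=20.11, C_total=6.00, V=3.35; Q1=6.70, Q4=13.41; dissipated=2.107
Total dissipated: 28.798 μJ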